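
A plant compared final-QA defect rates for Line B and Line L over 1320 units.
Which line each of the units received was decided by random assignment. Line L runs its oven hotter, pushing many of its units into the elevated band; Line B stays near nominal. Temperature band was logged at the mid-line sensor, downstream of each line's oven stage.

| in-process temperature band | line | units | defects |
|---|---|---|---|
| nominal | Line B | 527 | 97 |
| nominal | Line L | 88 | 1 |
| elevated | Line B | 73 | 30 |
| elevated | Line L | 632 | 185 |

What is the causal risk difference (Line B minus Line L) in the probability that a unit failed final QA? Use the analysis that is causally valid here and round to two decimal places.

Because the line influences in-process temperature band, in-process temperature band is a post-treatment mediator, not a confounder. Stratifying on it would bias the estimate; the causal effect is the crude pooled difference.
The causal difference is the pooled difference: 0.212 − 0.258 = -0.047.

-0.05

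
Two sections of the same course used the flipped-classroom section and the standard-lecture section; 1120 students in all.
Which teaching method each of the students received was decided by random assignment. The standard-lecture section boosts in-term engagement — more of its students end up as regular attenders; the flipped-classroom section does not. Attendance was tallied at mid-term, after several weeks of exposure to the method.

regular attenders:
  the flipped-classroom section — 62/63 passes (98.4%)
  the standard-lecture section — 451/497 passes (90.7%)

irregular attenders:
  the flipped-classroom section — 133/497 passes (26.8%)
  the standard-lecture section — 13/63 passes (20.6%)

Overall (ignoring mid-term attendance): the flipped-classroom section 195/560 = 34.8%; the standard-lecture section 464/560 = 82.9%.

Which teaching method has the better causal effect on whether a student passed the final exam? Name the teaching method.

the standard-lecture section

Mid-term attendance lies on the pathway teaching method → mid-term attendance → outcome, so adjusting for it blocks the indirect effect. For the total causal effect of teaching method, use the unadjusted pooled rates.
Pooled: the flipped-classroom section 34.8% vs the standard-lecture section 82.9%; the standard-lecture section is higher overall.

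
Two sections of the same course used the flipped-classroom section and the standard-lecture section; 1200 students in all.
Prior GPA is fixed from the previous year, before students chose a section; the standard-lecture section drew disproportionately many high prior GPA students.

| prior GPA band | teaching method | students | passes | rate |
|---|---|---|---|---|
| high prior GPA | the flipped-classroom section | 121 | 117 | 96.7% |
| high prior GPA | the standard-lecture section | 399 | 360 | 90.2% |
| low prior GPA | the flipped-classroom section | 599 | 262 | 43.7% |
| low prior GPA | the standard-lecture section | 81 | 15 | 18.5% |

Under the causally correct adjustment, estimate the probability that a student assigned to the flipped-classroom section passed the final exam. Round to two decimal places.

The stratified and pooled comparisons disagree (the flipped-classroom section wins within each prior GPA band; the standard-lecture section wins overall), so the answer turns on the causal role of prior GPA band.
Prior GPA band differs across teaching methods for reasons unrelated to any effect of the teaching method itself, and it separately predicts the outcome — a classic confounder. We must compare within prior GPA band levels.
Standardising the flipped-classroom section to the population prior GPA band mix: 0.433·117/121 + 0.567·262/599 = 0.667.

0.67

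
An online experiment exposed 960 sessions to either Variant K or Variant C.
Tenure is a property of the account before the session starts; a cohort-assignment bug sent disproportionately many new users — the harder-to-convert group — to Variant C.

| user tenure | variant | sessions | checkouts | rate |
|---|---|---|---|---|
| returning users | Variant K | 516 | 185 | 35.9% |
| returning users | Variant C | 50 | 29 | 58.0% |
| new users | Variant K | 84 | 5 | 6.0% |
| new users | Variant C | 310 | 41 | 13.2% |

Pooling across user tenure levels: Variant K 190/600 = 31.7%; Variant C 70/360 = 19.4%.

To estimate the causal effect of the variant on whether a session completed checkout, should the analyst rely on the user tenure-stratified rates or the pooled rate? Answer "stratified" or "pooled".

Nothing the variant does changes user tenure; the imbalance is an allocation artefact. With user tenure also predicting the outcome, the pooled figure is confounded, and the within-stratum comparison is the causal one.
Within each level — returning users: 35.9% vs 58.0%; new users: 6.0% vs 13.2% — Variant C is higher every time.

stratified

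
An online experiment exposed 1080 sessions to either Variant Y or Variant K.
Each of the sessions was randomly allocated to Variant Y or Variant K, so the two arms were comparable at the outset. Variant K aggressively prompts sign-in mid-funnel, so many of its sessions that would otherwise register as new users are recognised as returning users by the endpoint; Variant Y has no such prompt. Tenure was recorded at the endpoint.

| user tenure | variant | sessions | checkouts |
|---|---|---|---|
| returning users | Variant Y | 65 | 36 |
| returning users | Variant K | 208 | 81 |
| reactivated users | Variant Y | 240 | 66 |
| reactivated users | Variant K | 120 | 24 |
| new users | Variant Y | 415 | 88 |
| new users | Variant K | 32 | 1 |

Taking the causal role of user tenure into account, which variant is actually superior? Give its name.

The user tenure-specific comparison favours Variant Y throughout, but the pooled figures favour Variant K. The question is whether to condition on user tenure.
The distribution of user tenure is itself part of what the variant does — it is an intermediate outcome. Holding it fixed would remove that part of the effect; the total effect is the pooled difference.
Pooled: Variant Y 26.4% vs Variant K 29.4%; Variant K is higher overall.

Variant K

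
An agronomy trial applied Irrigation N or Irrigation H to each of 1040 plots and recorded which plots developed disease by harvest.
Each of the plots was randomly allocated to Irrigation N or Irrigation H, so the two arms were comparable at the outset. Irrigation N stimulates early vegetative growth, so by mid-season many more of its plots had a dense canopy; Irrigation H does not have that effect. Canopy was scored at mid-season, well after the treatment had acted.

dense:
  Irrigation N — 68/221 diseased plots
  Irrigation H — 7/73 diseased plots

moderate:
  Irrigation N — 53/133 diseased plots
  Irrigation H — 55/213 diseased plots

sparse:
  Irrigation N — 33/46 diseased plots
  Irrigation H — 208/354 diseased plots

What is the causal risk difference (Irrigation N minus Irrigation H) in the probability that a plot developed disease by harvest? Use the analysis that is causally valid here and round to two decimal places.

Irrigation H is lower inside every mid-season canopy stratum but Irrigation N is lower in aggregate. Whether to stratify depends on how mid-season canopy relates to the irrigation.
Mid-season canopy here is a post-treatment variable shaped by the irrigation; conditioning on it would introduce bias rather than remove it. The overall comparison is the causal one.
The causal difference is the pooled difference: 0.385 − 0.422 = -0.037.

-0.04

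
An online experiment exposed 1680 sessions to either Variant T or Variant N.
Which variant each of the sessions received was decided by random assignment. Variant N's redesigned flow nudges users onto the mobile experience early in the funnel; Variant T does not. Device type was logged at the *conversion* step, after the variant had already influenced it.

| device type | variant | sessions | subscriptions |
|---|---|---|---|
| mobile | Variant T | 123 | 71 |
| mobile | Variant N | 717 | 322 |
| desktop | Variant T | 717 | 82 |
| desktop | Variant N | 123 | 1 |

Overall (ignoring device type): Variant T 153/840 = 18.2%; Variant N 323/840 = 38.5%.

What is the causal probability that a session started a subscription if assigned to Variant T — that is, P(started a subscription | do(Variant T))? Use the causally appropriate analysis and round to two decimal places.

The stratified and pooled comparisons disagree (Variant T wins within each device type; Variant N wins overall), so the answer turns on the causal role of device type.
Device type here is a post-treatment variable shaped by the variant; conditioning on it would introduce bias rather than remove it. The overall comparison is the causal one.
So P(outcome | do(Variant T)) is just the pooled rate for Variant T: 153/840 = 0.182.

0.18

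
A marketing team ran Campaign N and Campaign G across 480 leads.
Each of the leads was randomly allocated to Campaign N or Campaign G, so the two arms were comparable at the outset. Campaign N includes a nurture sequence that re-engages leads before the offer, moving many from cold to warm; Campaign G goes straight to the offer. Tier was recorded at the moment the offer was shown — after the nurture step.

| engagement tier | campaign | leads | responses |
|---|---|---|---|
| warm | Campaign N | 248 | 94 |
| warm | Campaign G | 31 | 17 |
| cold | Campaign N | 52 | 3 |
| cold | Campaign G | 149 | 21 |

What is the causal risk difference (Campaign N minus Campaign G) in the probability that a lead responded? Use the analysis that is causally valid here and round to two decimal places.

Campaign G is higher inside every engagement tier stratum but Campaign N is higher in aggregate. Whether to stratify depends on how engagement tier relates to the campaign.
The distribution of engagement tier is itself part of what the campaign does — it is an intermediate outcome. Holding it fixed would remove that part of the effect; the total effect is the pooled difference.
The causal difference is the pooled difference: 0.323 − 0.211 = +0.112.

+0.11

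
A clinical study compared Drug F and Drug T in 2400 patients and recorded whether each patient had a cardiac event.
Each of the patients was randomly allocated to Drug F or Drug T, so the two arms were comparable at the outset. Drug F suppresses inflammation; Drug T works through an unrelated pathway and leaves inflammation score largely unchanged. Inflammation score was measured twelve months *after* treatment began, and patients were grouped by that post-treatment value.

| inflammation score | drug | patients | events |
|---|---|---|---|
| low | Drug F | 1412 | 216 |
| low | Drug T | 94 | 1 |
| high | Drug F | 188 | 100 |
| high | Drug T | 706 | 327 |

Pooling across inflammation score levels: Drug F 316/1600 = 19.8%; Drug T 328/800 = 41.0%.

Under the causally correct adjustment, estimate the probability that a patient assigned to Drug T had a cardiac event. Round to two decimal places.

Because the drug influences inflammation score, inflammation score is a post-treatment mediator, not a confounder. Stratifying on it would bias the estimate; the causal effect is the crude pooled difference.
So P(outcome | do(Drug T)) is just the pooled rate for Drug T: 328/800 = 0.410.

0.41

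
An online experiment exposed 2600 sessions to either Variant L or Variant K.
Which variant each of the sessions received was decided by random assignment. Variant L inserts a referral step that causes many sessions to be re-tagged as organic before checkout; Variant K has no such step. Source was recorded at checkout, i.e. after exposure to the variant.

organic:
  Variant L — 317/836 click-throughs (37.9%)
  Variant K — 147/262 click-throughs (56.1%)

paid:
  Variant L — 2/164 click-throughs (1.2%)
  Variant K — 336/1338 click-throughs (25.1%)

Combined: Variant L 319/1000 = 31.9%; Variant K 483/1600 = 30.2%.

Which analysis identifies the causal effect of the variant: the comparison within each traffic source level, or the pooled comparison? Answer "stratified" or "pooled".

pooled

Traffic source is recorded after the variant and is itself shifted by it — it sits on the causal path from variant to outcome. Conditioning on a mediator would strip out part of the effect we want; the pooled comparison gives the total causal effect.
Pooled: Variant L 31.9% vs Variant K 30.2%; Variant L is higher overall.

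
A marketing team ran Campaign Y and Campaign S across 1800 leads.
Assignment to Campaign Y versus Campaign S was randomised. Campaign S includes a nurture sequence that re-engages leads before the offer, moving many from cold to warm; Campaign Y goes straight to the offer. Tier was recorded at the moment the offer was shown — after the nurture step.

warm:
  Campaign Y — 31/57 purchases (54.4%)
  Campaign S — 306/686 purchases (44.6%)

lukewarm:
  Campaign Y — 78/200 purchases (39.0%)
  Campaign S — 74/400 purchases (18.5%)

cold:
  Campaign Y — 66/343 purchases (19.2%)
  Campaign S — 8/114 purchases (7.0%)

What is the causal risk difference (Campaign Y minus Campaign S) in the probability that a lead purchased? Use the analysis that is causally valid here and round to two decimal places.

The stratified and pooled comparisons disagree (Campaign Y wins within each engagement tier; Campaign S wins overall), so the answer turns on the causal role of engagement tier.
The distribution of engagement tier is itself part of what the campaign does — it is an intermediate outcome. Holding it fixed would remove that part of the effect; the total effect is the pooled difference.
The causal difference is the pooled difference: 0.292 − 0.323 = -0.032.

-0.03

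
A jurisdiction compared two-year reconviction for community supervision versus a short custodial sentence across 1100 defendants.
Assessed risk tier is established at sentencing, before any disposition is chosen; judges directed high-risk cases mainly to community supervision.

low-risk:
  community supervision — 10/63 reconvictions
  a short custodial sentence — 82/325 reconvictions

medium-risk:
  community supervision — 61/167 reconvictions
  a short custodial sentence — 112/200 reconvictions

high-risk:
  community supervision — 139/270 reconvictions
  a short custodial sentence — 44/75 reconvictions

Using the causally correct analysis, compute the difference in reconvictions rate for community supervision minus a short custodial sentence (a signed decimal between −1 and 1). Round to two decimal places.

The imbalance in assessed risk tier arose from how defendants were allocated, not from anything the disposition did; and assessed risk tier independently affects the outcome. The pooled gap is confounded — condition on assessed risk tier.
Adjusting over the population distribution of assessed risk tier: 0.353·(0.159−0.252) + 0.334·(0.365−0.560) + 0.314·(0.515−0.587) = -0.121.

-0.12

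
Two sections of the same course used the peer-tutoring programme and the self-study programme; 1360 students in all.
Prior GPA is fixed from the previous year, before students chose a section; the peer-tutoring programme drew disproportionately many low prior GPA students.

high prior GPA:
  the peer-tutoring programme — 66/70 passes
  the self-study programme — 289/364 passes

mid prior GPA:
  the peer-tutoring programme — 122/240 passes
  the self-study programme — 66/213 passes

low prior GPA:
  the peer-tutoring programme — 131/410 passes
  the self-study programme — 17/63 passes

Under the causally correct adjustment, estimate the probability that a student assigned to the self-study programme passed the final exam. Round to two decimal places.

0.45

the peer-tutoring programme is higher inside every prior GPA band stratum but the self-study programme is higher in aggregate. Whether to stratify depends on how prior GPA band relates to the teaching method.
Prior GPA band satisfies the back-door criterion: it is not a descendant of the teaching method, and it blocks the spurious path from teaching method to outcome. Adjusting for it (i.e., using the within-prior GPA band rates) gives the causal effect.
Standardising the self-study programme to the population prior GPA band mix: 0.319·289/364 + 0.333·66/213 + 0.348·17/63 = 0.450.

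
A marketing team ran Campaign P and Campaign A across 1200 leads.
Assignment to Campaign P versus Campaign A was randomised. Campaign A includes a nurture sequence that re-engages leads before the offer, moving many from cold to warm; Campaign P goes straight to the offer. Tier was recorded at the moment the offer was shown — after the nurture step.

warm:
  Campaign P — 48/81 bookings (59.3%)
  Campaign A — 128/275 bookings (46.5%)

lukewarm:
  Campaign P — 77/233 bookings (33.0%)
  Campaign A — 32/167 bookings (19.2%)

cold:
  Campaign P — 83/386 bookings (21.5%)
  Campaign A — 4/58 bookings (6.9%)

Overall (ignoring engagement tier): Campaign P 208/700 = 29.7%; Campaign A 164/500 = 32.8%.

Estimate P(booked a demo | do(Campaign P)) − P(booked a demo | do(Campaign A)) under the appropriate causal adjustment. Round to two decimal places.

Campaign P is higher inside every engagement tier stratum but Campaign A is higher in aggregate. Whether to stratify depends on how engagement tier relates to the campaign.
Engagement tier lies on the pathway campaign → engagement tier → outcome, so adjusting for it blocks the indirect effect. For the total causal effect of campaign, use the unadjusted pooled rates.
The causal difference is the pooled difference: 0.297 − 0.328 = -0.031.

-0.03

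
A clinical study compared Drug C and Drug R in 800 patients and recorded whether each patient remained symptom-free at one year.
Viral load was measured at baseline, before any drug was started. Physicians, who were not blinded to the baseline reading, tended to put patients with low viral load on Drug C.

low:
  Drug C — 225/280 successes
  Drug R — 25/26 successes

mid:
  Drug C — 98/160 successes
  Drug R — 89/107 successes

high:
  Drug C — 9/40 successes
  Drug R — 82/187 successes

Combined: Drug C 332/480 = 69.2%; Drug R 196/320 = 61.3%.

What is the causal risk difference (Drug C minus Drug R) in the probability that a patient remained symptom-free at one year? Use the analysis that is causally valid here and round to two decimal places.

-0.19

Within every viral load level Drug R has the higher rate, yet pooled Drug C does — Simpson's reversal.
Viral load satisfies the back-door criterion: it is not a descendant of the drug, and it blocks the spurious path from drug to outcome. Adjusting for it (i.e., using the within-viral load rates) gives the causal effect.
Adjusting over the population distribution of viral load: 0.383·(0.804−0.962) + 0.334·(0.613−0.832) + 0.284·(0.225−0.439) = -0.194.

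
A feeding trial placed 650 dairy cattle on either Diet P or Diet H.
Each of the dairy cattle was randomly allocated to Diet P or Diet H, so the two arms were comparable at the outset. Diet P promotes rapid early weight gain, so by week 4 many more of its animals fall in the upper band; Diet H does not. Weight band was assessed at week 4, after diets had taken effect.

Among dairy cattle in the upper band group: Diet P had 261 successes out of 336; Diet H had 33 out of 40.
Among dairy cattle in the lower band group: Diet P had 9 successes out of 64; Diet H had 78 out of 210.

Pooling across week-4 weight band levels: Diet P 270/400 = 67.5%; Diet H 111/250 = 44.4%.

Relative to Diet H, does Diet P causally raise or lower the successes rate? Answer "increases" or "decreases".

Week-4 weight band is downstream of the diet. One should not condition on a consequence of treatment, so the overall rates are the right comparison.
Pooled: Diet P 67.5% vs Diet H 44.4%; Diet P is higher overall.

increases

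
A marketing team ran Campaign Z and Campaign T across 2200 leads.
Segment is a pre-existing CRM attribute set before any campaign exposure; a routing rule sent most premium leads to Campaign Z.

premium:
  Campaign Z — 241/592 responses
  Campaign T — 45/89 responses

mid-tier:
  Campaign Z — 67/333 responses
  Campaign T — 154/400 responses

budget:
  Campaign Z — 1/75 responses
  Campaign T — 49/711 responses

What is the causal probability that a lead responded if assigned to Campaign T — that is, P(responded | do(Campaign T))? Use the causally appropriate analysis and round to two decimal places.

0.31

Since customer segment is a pre-existing factor (not a product of the campaign) and it affects the outcome on its own, it is a confounder. The stratified rates, not the pooled rate, identify the causal effect.
Standardising Campaign T to the population customer segment mix: 0.310·45/89 + 0.333·154/400 + 0.357·49/711 = 0.309.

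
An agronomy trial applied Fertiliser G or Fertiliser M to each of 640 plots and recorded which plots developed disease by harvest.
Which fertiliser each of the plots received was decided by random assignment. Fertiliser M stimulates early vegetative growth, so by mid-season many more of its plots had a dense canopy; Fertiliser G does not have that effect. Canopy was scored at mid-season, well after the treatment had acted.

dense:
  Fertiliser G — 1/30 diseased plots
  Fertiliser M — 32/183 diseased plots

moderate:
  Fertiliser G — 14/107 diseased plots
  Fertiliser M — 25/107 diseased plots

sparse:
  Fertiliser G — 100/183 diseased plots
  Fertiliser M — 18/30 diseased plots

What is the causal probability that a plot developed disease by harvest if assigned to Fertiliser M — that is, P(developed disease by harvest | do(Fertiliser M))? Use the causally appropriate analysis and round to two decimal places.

0.23

The mid-season canopy-specific comparison favours Fertiliser G throughout, but the pooled figures favour Fertiliser M. The question is whether to condition on mid-season canopy.
Because the fertiliser influences mid-season canopy, mid-season canopy is a post-treatment mediator, not a confounder. Stratifying on it would bias the estimate; the causal effect is the crude pooled difference.
So P(outcome | do(Fertiliser M)) is just the pooled rate for Fertiliser M: 75/320 = 0.234.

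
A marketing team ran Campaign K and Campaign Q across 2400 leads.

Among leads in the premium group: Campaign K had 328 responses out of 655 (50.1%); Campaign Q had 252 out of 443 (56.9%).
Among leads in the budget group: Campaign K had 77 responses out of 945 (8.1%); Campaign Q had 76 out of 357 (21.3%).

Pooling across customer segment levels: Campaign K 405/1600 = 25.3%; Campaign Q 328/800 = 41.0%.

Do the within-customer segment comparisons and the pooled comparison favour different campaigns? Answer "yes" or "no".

Within each customer segment level (premium 50.1% vs 56.9%; budget 8.1% vs 21.3%), Campaign Q has the higher rate every time. Pooled: 25.3% vs 41.0% — Campaign Q has the higher rate overall. They agree.

no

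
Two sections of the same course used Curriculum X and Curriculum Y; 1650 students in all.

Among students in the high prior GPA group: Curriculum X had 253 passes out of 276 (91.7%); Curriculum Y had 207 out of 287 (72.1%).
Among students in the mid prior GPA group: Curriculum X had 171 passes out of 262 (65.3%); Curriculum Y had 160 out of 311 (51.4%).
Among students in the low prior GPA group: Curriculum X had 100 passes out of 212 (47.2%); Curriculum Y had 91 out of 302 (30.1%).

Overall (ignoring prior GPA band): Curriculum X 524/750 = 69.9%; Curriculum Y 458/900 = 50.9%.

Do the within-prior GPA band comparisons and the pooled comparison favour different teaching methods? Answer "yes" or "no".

no

Within each prior GPA band level (high prior GPA 91.7% vs 72.1%; mid prior GPA 65.3% vs 51.4%; low prior GPA 47.2% vs 30.1%), Curriculum X has the higher rate every time. Pooled: 69.9% vs 50.9% — Curriculum X has the higher rate overall. They agree.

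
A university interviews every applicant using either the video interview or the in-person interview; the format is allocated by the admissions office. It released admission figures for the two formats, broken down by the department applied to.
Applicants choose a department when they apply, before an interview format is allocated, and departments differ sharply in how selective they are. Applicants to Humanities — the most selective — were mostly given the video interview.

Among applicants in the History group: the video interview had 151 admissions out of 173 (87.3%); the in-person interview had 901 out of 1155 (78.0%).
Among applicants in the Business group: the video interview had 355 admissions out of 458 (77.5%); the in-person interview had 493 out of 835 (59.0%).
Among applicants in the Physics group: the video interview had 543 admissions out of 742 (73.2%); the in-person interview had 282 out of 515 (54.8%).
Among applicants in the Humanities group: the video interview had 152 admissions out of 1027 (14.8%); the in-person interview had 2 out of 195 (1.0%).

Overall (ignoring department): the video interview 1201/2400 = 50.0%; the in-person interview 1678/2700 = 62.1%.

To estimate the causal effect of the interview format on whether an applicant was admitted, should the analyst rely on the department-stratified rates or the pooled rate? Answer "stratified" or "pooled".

stratified

Department is set before the interview format has any effect — it is not caused by the interview format — and it independently drives the outcome. That makes it a confounder, so the causal comparison is within department levels.
Within each level — History: 87.3% vs 78.0%; Business: 77.5% vs 59.0%; Physics: 73.2% vs 54.8%; Humanities: 14.8% vs 1.0% — the video interview is higher every time.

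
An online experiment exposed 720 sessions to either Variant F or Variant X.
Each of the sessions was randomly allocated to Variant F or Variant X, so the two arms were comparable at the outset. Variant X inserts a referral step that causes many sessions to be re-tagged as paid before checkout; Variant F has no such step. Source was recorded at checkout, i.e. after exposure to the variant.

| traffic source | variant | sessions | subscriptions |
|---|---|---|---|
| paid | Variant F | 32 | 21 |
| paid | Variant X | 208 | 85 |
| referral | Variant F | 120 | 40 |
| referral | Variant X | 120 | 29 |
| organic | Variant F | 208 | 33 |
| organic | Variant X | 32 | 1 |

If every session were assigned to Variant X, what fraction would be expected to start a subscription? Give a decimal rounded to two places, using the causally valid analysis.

0.32

Within every traffic source level Variant F has the higher rate, yet pooled Variant X does — Simpson's reversal.
Stratifying would compare variants among sessions the variants themselves sorted into traffic source groups — a form of selection on an intermediate. The unconditioned pooled rates give the total causal effect.
So P(outcome | do(Variant X)) is just the pooled rate for Variant X: 115/360 = 0.319.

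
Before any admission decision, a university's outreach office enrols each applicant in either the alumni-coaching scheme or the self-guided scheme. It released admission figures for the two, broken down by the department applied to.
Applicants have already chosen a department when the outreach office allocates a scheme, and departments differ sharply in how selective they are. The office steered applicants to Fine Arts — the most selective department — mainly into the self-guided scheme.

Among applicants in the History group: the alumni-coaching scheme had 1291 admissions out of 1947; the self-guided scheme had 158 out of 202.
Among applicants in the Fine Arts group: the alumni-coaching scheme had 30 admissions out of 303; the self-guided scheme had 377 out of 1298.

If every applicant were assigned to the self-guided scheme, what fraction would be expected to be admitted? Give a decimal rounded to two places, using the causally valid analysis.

The stratified and pooled comparisons disagree (the self-guided scheme wins within each department; the alumni-coaching scheme wins overall), so the answer turns on the causal role of department.
Since department is a pre-existing factor (not a product of the outreach scheme) and it affects the outcome on its own, it is a confounder. The stratified rates, not the pooled rate, identify the causal effect.
Standardising the self-guided scheme to the population department mix: 0.573·158/202 + 0.427·377/1298 = 0.572.

0.57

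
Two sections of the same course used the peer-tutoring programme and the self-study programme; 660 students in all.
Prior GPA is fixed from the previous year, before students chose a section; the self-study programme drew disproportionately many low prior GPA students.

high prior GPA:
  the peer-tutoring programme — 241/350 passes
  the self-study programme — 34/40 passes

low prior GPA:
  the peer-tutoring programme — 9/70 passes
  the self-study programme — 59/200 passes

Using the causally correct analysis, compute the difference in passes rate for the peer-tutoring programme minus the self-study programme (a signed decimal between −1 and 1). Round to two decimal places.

-0.16

Prior GPA band is set before the teaching method has any effect — it is not caused by the teaching method — and it independently drives the outcome. That makes it a confounder, so the causal comparison is within prior GPA band levels.
Adjusting over the population distribution of prior GPA band: 0.591·(0.689−0.850) + 0.409·(0.129−0.295) = -0.163.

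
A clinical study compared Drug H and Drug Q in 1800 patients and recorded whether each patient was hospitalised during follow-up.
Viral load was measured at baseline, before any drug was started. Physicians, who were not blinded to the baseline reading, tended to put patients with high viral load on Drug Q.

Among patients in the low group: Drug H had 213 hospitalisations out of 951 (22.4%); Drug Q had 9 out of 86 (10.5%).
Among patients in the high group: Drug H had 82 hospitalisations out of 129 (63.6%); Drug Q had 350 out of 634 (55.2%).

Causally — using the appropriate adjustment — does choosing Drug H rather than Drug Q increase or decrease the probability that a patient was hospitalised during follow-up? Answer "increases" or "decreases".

Within every viral load level Drug Q has the lower rate, yet pooled Drug H does — Simpson's reversal.
Viral load is set before the drug has any effect — it is not caused by the drug — and it independently drives the outcome. That makes it a confounder, so the causal comparison is within viral load levels.
Within each level — low: 22.4% vs 10.5%; high: 63.6% vs 55.2% — Drug Q is lower every time.

increases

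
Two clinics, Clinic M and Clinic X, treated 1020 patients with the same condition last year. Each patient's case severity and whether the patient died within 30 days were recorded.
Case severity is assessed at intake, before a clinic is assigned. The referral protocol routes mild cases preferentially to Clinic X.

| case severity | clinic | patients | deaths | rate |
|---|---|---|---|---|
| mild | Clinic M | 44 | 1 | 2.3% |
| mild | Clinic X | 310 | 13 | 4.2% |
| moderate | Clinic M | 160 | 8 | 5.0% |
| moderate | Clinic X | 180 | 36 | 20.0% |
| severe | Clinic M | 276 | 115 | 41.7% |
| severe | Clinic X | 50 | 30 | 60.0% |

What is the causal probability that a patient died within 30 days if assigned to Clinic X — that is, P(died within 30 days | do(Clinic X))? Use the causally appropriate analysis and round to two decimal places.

The case severity-specific comparison favours Clinic M throughout, but the pooled figures favour Clinic X. The question is whether to condition on case severity.
The imbalance in case severity arose from how patients were allocated, not from anything the clinic did; and case severity independently affects the outcome. The pooled gap is confounded — condition on case severity.
Standardising Clinic X to the population case severity mix: 0.347·13/310 + 0.333·36/180 + 0.320·30/50 = 0.273.

0.27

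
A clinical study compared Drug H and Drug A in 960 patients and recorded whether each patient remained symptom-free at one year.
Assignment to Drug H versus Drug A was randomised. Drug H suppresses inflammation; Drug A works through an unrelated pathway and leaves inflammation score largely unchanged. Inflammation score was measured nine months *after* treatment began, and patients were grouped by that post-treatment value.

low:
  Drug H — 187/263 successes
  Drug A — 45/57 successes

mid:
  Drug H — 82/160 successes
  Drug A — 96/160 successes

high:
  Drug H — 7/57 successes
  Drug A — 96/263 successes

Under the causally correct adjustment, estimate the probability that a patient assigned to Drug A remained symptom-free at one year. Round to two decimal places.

0.49

Because the drug influences inflammation score, inflammation score is a post-treatment mediator, not a confounder. Stratifying on it would bias the estimate; the causal effect is the crude pooled difference.
So P(outcome | do(Drug A)) is just the pooled rate for Drug A: 237/480 = 0.494.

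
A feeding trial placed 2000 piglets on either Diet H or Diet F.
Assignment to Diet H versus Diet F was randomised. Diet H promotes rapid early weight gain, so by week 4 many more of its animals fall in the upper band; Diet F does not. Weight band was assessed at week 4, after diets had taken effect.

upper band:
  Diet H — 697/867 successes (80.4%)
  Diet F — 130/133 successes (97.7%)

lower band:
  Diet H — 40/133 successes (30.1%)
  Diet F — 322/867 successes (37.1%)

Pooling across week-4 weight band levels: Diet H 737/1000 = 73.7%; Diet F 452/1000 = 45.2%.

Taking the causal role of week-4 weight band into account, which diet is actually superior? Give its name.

Diet F is higher inside every week-4 weight band stratum but Diet H is higher in aggregate. Whether to stratify depends on how week-4 weight band relates to the diet.
Week-4 weight band is downstream of the diet. One should not condition on a consequence of treatment, so the overall rates are the right comparison.
Pooled: Diet H 73.7% vs Diet F 45.2%; Diet H is higher overall.

Diet H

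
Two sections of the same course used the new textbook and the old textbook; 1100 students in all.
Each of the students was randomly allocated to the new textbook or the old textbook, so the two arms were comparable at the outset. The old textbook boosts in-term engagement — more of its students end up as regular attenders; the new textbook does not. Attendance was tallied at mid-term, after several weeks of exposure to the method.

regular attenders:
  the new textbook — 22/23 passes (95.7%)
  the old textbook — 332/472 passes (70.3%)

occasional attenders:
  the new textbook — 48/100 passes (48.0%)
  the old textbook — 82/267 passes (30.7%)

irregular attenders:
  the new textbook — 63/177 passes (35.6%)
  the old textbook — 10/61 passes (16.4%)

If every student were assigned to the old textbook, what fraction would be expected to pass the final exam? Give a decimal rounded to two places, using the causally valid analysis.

Because the teaching method influences mid-term attendance, mid-term attendance is a post-treatment mediator, not a confounder. Stratifying on it would bias the estimate; the causal effect is the crude pooled difference.
So P(outcome | do(the old textbook)) is just the pooled rate for the old textbook: 424/800 = 0.530.

0.53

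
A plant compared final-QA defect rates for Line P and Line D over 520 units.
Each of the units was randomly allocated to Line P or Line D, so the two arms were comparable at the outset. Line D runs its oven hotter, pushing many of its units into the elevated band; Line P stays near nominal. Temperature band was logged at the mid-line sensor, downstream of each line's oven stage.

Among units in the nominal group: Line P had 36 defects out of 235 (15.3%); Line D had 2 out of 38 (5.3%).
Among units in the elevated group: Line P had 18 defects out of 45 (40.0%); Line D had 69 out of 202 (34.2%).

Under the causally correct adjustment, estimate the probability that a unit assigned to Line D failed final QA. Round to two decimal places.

In-process temperature band is downstream of the line. One should not condition on a consequence of treatment, so the overall rates are the right comparison.
So P(outcome | do(Line D)) is just the pooled rate for Line D: 71/240 = 0.296.

0.30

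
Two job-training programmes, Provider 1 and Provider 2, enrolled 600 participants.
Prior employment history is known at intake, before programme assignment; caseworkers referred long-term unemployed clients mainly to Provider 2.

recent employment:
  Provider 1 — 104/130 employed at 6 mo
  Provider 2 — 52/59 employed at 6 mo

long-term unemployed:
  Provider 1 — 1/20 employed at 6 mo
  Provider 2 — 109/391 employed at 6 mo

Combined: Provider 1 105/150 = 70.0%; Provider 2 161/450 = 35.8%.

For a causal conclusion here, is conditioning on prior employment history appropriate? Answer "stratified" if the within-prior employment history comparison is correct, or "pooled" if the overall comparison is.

Prior employment history differs across programmes for reasons unrelated to any effect of the programme itself, and it separately predicts the outcome — a classic confounder. We must compare within prior employment history levels.
Within each level — recent employment: 80.0% vs 88.1%; long-term unemployed: 5.0% vs 27.9% — Provider 2 is higher every time.

stratified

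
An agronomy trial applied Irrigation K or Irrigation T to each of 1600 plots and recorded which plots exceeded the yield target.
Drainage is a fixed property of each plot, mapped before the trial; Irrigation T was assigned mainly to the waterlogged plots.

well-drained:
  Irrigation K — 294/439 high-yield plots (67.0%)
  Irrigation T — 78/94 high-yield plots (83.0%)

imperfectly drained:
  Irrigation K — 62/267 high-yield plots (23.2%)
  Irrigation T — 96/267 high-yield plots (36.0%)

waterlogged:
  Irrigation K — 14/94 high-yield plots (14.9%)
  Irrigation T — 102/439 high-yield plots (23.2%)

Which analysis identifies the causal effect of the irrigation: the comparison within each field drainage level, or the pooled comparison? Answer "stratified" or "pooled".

Field drainage is set before the irrigation has any effect — it is not caused by the irrigation — and it independently drives the outcome. That makes it a confounder, so the causal comparison is within field drainage levels.
Within each level — well-drained: 67.0% vs 83.0%; imperfectly drained: 23.2% vs 36.0%; waterlogged: 14.9% vs 23.2% — Irrigation T is higher every time.

stratified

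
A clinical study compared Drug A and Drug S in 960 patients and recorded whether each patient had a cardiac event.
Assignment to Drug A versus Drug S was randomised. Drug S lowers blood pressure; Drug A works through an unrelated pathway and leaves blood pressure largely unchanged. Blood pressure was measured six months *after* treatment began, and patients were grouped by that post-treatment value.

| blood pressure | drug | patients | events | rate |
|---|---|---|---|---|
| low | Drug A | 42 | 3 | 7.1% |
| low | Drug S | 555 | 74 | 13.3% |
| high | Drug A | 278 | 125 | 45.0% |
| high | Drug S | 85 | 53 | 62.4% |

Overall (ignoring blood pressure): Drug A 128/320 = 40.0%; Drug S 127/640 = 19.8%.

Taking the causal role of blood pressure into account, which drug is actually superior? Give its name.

Drug S

Within every blood pressure level Drug A has the lower rate, yet pooled Drug S does — Simpson's reversal.
Blood pressure here is a post-treatment variable shaped by the drug; conditioning on it would introduce bias rather than remove it. The overall comparison is the causal one.
Pooled: Drug A 40.0% vs Drug S 19.8%; Drug S is lower overall.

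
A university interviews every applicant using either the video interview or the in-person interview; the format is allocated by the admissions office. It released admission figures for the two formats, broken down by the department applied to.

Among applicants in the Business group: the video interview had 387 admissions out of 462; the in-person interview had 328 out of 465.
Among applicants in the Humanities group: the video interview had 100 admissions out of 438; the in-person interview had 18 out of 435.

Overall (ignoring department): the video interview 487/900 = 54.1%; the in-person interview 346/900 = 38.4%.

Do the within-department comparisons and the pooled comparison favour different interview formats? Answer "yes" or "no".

no

Within each department level (Business 83.8% vs 70.5%; Humanities 22.8% vs 4.1%), the video interview has the higher rate every time. Pooled: 54.1% vs 38.4% — the video interview has the higher rate overall. They agree.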